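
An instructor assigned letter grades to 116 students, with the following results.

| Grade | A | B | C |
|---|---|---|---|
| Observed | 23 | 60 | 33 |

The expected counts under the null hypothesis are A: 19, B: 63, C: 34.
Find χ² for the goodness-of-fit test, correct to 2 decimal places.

χ² = (23−19)²/19 + (60−63)²/63 + (33−34)²/34
   = 0.842 + 0.143 + 0.029
Sum = 1.01

1.01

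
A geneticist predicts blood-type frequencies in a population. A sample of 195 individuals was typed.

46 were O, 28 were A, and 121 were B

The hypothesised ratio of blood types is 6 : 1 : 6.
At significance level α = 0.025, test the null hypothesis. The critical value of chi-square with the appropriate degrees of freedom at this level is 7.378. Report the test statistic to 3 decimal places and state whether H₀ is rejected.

43.456; reject

Ratio total = 13. Expected counts: 195×6/13 = 90, 195×1/13 = 15, 195×6/13 = 90.
χ² = (46−90)²/90 + (28−15)²/15 + (121−90)²/90
   = 21.5111 + 11.2667 + 10.6778
Sum = 43.456
df = 2. Since 43.456 > 7.378, we reject H₀.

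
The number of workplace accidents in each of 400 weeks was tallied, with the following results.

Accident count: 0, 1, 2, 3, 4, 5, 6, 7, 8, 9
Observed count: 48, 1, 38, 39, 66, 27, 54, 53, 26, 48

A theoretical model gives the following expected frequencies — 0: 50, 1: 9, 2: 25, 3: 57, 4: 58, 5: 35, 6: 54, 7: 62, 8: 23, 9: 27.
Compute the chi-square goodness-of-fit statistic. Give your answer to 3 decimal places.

40.598

cat         O        E   (O−E)²/E
0          48       50     0.0800
1           1        9     7.1111
2          38       25     6.7600
3          39       57     5.6842
4          66       58     1.1034
5          27       35     1.8286
6          54       54     0.0000
7          53       62     1.3065
8          26       23     0.3913
9          48       27    16.3333
Sum = 40.598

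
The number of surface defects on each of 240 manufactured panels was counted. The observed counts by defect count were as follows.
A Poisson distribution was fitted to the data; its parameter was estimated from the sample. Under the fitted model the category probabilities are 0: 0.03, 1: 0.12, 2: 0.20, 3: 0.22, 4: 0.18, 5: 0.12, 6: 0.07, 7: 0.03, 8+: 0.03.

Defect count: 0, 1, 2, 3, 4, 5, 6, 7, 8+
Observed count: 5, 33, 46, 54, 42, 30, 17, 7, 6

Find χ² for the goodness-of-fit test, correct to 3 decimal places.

Expected counts E_i = n·p_i: 240×0.03 = 7.2, 240×0.12 = 28.8, 240×0.20 = 48, 240×0.22 = 52.8, 240×0.18 = 43.2, 240×0.12 = 28.8, 240×0.07 = 16.8, 240×0.03 = 7.2, 240×0.03 = 7.2.
cat         O        E   (O−E)²/E
0           5      7.2     0.6722
1          33     28.8     0.6125
2          46       48     0.0833
3          54     52.8     0.0273
4          42     43.2     0.0333
5          30     28.8     0.0500
6          17     16.8     0.0024
7           7      7.2     0.0056
8+          6      7.2     0.2000
Sum = 1.687

1.687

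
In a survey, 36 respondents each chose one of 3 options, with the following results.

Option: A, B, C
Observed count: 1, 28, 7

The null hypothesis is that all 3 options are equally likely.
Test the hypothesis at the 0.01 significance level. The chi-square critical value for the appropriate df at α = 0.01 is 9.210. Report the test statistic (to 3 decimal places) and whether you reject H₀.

33.500; reject

Under H₀ each category has probability 1/3, so each expected count is 36/3 = 12.
χ² = (1−12)²/12 + (28−12)²/12 + (7−12)²/12
   = 10.0833 + 21.3333 + 2.0833
Sum = 33.500
df = 2. Since 33.500 > 9.210, we reject H₀.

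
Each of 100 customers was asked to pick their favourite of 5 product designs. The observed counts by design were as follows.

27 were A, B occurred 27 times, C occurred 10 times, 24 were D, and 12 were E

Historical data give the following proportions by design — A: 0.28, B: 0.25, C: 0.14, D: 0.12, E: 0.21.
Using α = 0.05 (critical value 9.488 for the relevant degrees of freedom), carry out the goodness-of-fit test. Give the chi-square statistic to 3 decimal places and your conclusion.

Expected counts E_i = n·p_i: 100×0.28 = 28, 100×0.25 = 25, 100×0.14 = 14, 100×0.12 = 12, 100×0.21 = 21.
A: (27 − 28)²/28 = 1/28 = 0.0357
B: (27 − 25)²/25 = 4/25 = 0.1600
C: (10 − 14)²/14 = 16/14 = 1.1429
D: (24 − 12)²/12 = 144/12 = 12.0000
E: (12 − 21)²/21 = 81/21 = 3.8571
Sum = 17.196
df = 4. Since 17.196 > 9.488, we reject H₀.

17.196; reject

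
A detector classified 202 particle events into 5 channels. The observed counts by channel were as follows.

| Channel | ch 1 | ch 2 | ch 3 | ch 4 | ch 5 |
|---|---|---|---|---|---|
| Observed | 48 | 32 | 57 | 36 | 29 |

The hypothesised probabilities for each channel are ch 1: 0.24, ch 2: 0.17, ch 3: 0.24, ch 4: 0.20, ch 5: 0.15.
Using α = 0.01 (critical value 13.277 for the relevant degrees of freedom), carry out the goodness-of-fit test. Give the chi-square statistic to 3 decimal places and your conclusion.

Expected counts E_i = n·p_i: 202×0.24 = 48.48, 202×0.17 = 34.34, 202×0.24 = 48.48, 202×0.20 = 40.4, 202×0.15 = 30.3.
χ² = (48−48.48)²/48.48 + (32−34.34)²/34.34 + (57−48.48)²/48.48 + (36−40.4)²/40.4 + (29−30.3)²/30.3
   = 0.0048 + 0.1595 + 1.4973 + 0.4792 + 0.0558
Sum = 2.197
df = 4. Since 2.197 < 13.277, we do not reject H₀.

2.197; do not reject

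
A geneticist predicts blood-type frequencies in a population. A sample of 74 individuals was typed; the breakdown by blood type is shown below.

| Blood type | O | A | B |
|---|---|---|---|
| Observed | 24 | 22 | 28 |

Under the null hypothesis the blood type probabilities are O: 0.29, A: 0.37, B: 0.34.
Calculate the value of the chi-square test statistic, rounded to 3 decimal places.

1.678

Expected counts E_i = n·p_i: 74×0.29 = 21.46, 74×0.37 = 27.38, 74×0.34 = 25.16.
χ² = (24−21.46)²/21.46 + (22−27.38)²/27.38 + (28−25.16)²/25.16
   = 0.3006 + 1.0571 + 0.3206
Sum = 1.678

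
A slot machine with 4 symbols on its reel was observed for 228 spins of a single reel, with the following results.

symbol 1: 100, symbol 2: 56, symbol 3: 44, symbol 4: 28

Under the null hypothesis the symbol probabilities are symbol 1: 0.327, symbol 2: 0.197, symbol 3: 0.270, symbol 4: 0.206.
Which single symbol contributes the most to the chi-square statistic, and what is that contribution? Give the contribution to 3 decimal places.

symbol 1, 8.683

Expected counts E_i = n·p_i: 228×0.327 = 74.556, 228×0.197 = 44.916, 228×0.270 = 61.56, 228×0.206 = 46.968.
χ² = (100−74.556)²/74.556 + (56−44.916)²/44.916 + (44−61.56)²/61.56 + (28−46.968)²/46.968
   = 8.6834 + 2.7352 + 5.0090 + 7.6602
The largest term is for symbol 1: 8.683.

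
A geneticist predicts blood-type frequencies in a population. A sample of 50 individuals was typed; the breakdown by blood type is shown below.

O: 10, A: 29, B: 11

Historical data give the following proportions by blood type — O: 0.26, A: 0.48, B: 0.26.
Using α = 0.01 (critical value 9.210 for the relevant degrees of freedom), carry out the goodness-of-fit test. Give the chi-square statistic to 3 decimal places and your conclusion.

Expected counts E_i = n·p_i: 50×0.26 = 13, 50×0.48 = 24, 50×0.26 = 13.
χ² = (10−13)²/13 + (29−24)²/24 + (11−13)²/13
   = 0.6923 + 1.0417 + 0.3077
Sum = 2.042
df = 2. Since 2.042 < 9.210, we do not reject H₀.

2.042; do not reject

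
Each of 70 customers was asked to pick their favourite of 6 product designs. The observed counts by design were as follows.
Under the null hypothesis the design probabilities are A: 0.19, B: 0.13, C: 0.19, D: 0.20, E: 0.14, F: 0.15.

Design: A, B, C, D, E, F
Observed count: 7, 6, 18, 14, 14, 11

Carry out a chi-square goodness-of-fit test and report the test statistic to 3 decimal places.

7.525

Expected counts E_i = n·p_i: 70×0.19 = 13.3, 70×0.13 = 9.1, 70×0.19 = 13.3, 70×0.20 = 14, 70×0.14 = 9.8, 70×0.15 = 10.5.
A: (7 − 13.3)²/13.3 = 39.69/13.3 = 2.9842
B: (6 − 9.1)²/9.1 = 9.61/9.1 = 1.0560
C: (18 − 13.3)²/13.3 = 22.09/13.3 = 1.6609
D: (14 − 14)²/14 = 0/14 = 0.0000
E: (14 − 9.8)²/9.8 = 17.64/9.8 = 1.8000
F: (11 − 10.5)²/10.5 = 0.25/10.5 = 0.0238
Sum = 7.525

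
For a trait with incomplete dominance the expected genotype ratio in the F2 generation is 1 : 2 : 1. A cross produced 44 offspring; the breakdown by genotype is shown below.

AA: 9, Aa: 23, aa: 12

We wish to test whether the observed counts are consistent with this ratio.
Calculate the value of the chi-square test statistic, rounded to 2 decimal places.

Ratio total = 4. Expected counts: 44×1/4 = 11, 44×2/4 = 22, 44×1/4 = 11.
χ² = (9−11)²/11 + (23−22)²/22 + (12−11)²/11
   = 0.364 + 0.045 + 0.091
Sum = 0.50

0.50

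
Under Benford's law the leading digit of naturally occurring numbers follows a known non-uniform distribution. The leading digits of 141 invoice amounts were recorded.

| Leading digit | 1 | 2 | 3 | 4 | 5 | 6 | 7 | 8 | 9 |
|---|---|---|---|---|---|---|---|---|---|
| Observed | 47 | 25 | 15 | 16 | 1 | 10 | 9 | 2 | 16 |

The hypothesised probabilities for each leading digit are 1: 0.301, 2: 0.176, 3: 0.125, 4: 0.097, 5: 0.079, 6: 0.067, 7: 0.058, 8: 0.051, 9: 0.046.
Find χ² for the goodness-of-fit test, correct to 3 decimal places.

28.323

Expected counts E_i = n·p_i: 141×0.301 = 42.441, 141×0.176 = 24.816, 141×0.125 = 17.625, 141×0.097 = 13.677, 141×0.079 = 11.139, 141×0.067 = 9.447, 141×0.058 = 8.178, 141×0.051 = 7.191, 141×0.046 = 6.486.
1: (47 − 42.441)²/42.441 = 20.784481/42.441 = 0.4897
2: (25 − 24.816)²/24.816 = 0.033856/24.816 = 0.0014
3: (15 − 17.625)²/17.625 = 6.890625/17.625 = 0.3910
4: (16 − 13.677)²/13.677 = 5.396329/13.677 = 0.3946
5: (1 − 11.139)²/11.139 = 102.799321/11.139 = 9.2288
6: (10 − 9.447)²/9.447 = 0.305809/9.447 = 0.0324
7: (9 − 8.178)²/8.178 = 0.675684/8.178 = 0.0826
8: (2 − 7.191)²/7.191 = 26.946481/7.191 = 3.7473
9: (16 − 6.486)²/6.486 = 90.516196/6.486 = 13.9556
Sum = 28.323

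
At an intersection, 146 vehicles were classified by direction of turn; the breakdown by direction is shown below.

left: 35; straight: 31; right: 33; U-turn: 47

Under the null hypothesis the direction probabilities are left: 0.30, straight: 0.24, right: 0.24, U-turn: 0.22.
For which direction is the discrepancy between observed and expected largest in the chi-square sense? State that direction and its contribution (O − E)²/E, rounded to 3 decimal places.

U-turn, 6.893

Expected counts E_i = n·p_i: 146×0.30 = 43.8, 146×0.24 = 35.04, 146×0.24 = 35.04, 146×0.22 = 32.12.
left: (35 − 43.8)²/43.8 = 77.44/43.8 = 1.7680
straight: (31 − 35.04)²/35.04 = 16.3216/35.04 = 0.4658
right: (33 − 35.04)²/35.04 = 4.1616/35.04 = 0.1188
U-turn: (47 − 32.12)²/32.12 = 221.4144/32.12 = 6.8933
The largest term is for U-turn: 6.893.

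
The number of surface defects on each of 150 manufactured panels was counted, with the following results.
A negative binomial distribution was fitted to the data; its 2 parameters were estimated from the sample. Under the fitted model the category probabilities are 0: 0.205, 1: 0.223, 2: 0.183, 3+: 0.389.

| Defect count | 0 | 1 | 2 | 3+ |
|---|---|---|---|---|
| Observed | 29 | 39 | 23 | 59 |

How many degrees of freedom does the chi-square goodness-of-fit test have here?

There are k = 4 categories and 2 parameters estimated from the data, so df = 4 − 1 − 2 = 1.

1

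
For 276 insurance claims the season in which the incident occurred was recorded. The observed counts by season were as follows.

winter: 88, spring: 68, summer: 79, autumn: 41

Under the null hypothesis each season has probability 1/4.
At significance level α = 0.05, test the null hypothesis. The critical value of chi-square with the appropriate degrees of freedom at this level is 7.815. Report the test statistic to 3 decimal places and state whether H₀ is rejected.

18.058; reject

Expected count for each of the 4 categories: 276/4 = 69.
χ² = (88−69)²/69 + (68−69)²/69 + (79−69)²/69 + (41−69)²/69
   = 5.2319 + 0.0145 + 1.4493 + 11.3623
Sum = 18.058
df = 3. Since 18.058 > 7.815, we reject H₀.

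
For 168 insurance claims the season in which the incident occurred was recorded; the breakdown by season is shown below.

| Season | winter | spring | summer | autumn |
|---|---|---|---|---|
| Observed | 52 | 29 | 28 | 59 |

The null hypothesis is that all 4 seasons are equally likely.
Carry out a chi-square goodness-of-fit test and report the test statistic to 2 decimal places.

Under H₀ each category has probability 1/4, so each expected count is 168/4 = 42.
winter: (52 − 42)²/42 = 100/42 = 2.381
spring: (29 − 42)²/42 = 169/42 = 4.024
summer: (28 − 42)²/42 = 196/42 = 4.667
autumn: (59 − 42)²/42 = 289/42 = 6.881
Sum = 17.95

17.95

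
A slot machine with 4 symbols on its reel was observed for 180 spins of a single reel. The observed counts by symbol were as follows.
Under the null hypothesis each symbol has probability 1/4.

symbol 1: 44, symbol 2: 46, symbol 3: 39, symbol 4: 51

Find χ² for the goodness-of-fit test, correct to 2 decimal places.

Expected count for each of the 4 categories: 180/4 = 45.
symbol 1: (44 − 45)²/45 = 1/45 = 0.022
symbol 2: (46 − 45)²/45 = 1/45 = 0.022
symbol 3: (39 − 45)²/45 = 36/45 = 0.800
symbol 4: (51 − 45)²/45 = 36/45 = 0.800
Sum = 1.64

1.64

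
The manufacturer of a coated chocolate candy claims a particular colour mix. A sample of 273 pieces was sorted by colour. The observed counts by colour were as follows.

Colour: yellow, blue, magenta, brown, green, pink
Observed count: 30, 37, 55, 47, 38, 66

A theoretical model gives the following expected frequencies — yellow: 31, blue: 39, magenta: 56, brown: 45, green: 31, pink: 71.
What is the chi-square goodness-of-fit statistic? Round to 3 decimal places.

2.174

yellow: (30 − 31)²/31 = 1/31 = 0.0323
blue: (37 − 39)²/39 = 4/39 = 0.1026
magenta: (55 − 56)²/56 = 1/56 = 0.0179
brown: (47 − 45)²/45 = 4/45 = 0.0889
green: (38 − 31)²/31 = 49/31 = 1.5806
pink: (66 − 71)²/71 = 25/71 = 0.3521
Sum = 2.174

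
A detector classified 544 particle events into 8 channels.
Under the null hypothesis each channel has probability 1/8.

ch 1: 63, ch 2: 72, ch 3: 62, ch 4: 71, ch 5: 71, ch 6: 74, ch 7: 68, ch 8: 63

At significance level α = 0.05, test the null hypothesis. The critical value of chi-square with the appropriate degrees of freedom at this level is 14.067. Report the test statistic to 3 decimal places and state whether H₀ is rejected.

Under H₀ each category has probability 1/8, so each expected count is 544/8 = 68.
cat         O        E   (O−E)²/E
ch 1       63       68     0.3676
ch 2       72       68     0.2353
ch 3       62       68     0.5294
ch 4       71       68     0.1324
ch 5       71       68     0.1324
ch 6       74       68     0.5294
ch 7       68       68     0.0000
ch 8       63       68     0.3676
Sum = 2.294
df = 7. Since 2.294 < 14.067, we do not reject H₀.

2.294; do not reject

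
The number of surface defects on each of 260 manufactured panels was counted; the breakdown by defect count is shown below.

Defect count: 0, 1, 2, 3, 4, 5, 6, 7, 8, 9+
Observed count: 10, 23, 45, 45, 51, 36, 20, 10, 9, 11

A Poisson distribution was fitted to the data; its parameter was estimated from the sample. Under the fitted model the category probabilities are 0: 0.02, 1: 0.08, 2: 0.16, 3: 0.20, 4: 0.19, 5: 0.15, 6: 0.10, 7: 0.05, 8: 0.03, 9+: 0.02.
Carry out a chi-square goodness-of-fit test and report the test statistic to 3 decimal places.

14.897

Expected counts E_i = n·p_i: 260×0.02 = 5.2, 260×0.08 = 20.8, 260×0.16 = 41.6, 260×0.20 = 52, 260×0.19 = 49.4, 260×0.15 = 39, 260×0.10 = 26, 260×0.05 = 13, 260×0.03 = 7.8, 260×0.02 = 5.2.
χ² = (10−5.2)²/5.2 + (23−20.8)²/20.8 + (45−41.6)²/41.6 + (45−52)²/52 + (51−49.4)²/49.4 + (36−39)²/39 + (20−26)²/26 + (10−13)²/13 + (9−7.8)²/7.8 + (11−5.2)²/5.2
   = 4.4308 + 0.2327 + 0.2779 + 0.9423 + 0.0518 + 0.2308 + 1.3846 + 0.6923 + 0.1846 + 6.4692
Sum = 14.897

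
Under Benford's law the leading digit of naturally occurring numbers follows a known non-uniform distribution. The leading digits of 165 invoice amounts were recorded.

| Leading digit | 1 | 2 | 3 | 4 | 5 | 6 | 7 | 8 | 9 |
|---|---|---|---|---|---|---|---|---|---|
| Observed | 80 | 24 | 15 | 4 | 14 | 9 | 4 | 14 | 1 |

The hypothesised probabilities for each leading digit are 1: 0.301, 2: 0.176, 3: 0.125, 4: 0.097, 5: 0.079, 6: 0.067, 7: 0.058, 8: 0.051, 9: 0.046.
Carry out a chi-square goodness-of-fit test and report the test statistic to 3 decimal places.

Expected counts E_i = n·p_i: 165×0.301 = 49.665, 165×0.176 = 29.04, 165×0.125 = 20.625, 165×0.097 = 16.005, 165×0.079 = 13.035, 165×0.067 = 11.055, 165×0.058 = 9.57, 165×0.051 = 8.415, 165×0.046 = 7.59.
χ² = (80−49.665)²/49.665 + (24−29.04)²/29.04 + (15−20.625)²/20.625 + (4−16.005)²/16.005 + (14−13.035)²/13.035 + (9−11.055)²/11.055 + (4−9.57)²/9.57 + (14−8.415)²/8.415 + (1−7.59)²/7.59
   = 18.5284 + 0.8747 + 1.5341 + 9.0047 + 0.0714 + 0.3820 + 3.2419 + 3.7067 + 5.7218
Sum = 43.066

43.066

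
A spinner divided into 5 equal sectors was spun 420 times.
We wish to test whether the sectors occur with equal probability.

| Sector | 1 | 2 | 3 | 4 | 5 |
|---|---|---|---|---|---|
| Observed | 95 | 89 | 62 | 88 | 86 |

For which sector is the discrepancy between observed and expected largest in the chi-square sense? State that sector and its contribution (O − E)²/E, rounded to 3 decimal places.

3, 5.762

Expected count for each of the 5 categories: 420/5 = 84.
cat         O        E   (O−E)²/E
1          95       84     1.4405
2          89       84     0.2976
3          62       84     5.7619
4          88       84     0.1905
5          86       84     0.0476
The largest term is for 3: 5.762.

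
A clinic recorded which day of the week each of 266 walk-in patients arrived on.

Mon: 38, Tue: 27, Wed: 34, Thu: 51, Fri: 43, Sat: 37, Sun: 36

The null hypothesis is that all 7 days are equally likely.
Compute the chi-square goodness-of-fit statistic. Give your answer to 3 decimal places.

Expected count for each of the 7 categories: 266/7 = 38.
Mon: (38 − 38)²/38 = 0/38 = 0.0000
Tue: (27 − 38)²/38 = 121/38 = 3.1842
Wed: (34 − 38)²/38 = 16/38 = 0.4211
Thu: (51 − 38)²/38 = 169/38 = 4.4474
Fri: (43 − 38)²/38 = 25/38 = 0.6579
Sat: (37 − 38)²/38 = 1/38 = 0.0263
Sun: (36 − 38)²/38 = 4/38 = 0.1053
Sum = 8.842

8.842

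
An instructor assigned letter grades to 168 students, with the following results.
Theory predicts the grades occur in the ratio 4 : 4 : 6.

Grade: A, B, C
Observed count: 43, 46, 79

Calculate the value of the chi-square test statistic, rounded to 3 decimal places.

Ratio total = 14. Expected counts: 168×4/14 = 48, 168×4/14 = 48, 168×6/14 = 72.
A: (43 − 48)²/48 = 25/48 = 0.5208
B: (46 − 48)²/48 = 4/48 = 0.0833
C: (79 − 72)²/72 = 49/72 = 0.6806
Sum = 1.285

1.285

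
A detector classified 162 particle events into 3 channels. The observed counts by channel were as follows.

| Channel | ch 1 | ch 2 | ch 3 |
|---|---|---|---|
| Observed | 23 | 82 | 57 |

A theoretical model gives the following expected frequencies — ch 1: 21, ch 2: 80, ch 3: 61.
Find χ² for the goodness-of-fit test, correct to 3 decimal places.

0.503

ch 1: (23 − 21)²/21 = 4/21 = 0.1905
ch 2: (82 − 80)²/80 = 4/80 = 0.0500
ch 3: (57 − 61)²/61 = 16/61 = 0.2623
Sum = 0.503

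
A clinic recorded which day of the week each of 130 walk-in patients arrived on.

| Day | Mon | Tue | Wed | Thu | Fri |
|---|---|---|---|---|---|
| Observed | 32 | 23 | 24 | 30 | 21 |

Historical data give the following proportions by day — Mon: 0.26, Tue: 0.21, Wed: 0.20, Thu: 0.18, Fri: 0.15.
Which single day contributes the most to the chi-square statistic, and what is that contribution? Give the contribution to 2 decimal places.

Expected counts E_i = n·p_i: 130×0.26 = 33.8, 130×0.21 = 27.3, 130×0.20 = 26, 130×0.18 = 23.4, 130×0.15 = 19.5.
Mon: (32 − 33.8)²/33.8 = 3.24/33.8 = 0.096
Tue: (23 − 27.3)²/27.3 = 18.49/27.3 = 0.677
Wed: (24 − 26)²/26 = 4/26 = 0.154
Thu: (30 − 23.4)²/23.4 = 43.56/23.4 = 1.862
Fri: (21 − 19.5)²/19.5 = 2.25/19.5 = 0.115
The largest term is for Thu: 1.86.

Thu, 1.86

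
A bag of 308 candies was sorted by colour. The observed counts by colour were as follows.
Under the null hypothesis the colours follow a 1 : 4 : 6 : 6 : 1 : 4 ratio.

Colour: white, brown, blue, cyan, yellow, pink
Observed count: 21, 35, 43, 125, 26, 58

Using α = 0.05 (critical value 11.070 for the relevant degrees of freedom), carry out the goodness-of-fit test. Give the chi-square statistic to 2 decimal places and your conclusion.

61.76; reject

Ratio total = 22. Expected counts: 308×1/22 = 14, 308×4/22 = 56, 308×6/22 = 84, 308×6/22 = 84, 308×1/22 = 14, 308×4/22 = 56.
χ² = (21−14)²/14 + (35−56)²/56 + (43−84)²/84 + (125−84)²/84 + (26−14)²/14 + (58−56)²/56
   = 3.500 + 7.875 + 20.012 + 20.012 + 10.286 + 0.071
Sum = 61.76
df = 5. Since 61.76 > 11.070, we reject H₀.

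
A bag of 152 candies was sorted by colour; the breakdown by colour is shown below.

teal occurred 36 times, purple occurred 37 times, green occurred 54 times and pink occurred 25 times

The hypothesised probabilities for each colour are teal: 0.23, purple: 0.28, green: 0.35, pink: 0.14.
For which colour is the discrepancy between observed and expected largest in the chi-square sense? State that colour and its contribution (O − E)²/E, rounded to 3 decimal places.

purple, 0.726

Expected counts E_i = n·p_i: 152×0.23 = 34.96, 152×0.28 = 42.56, 152×0.35 = 53.2, 152×0.14 = 21.28.
cat         O        E   (O−E)²/E
teal       36    34.96     0.0309
purple     37    42.56     0.7264
green      54     53.2     0.0120
pink       25    21.28     0.6503
The largest term is for purple: 0.726.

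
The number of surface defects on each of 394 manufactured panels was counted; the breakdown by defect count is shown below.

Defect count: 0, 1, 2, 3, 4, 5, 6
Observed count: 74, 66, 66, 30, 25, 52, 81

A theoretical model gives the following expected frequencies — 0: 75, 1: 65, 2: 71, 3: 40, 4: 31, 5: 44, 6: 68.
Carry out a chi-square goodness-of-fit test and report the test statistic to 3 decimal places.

7.982

χ² = (74−75)²/75 + (66−65)²/65 + (66−71)²/71 + (30−40)²/40 + (25−31)²/31 + (52−44)²/44 + (81−68)²/68
   = 0.0133 + 0.0154 + 0.3521 + 2.5000 + 1.1613 + 1.4545 + 2.4853
Sum = 7.982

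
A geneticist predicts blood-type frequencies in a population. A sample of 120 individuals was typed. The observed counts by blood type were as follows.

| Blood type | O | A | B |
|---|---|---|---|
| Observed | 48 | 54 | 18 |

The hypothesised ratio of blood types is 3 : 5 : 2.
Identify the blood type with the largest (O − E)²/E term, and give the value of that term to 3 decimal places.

Ratio total = 10. Expected counts: 120×3/10 = 36, 120×5/10 = 60, 120×2/10 = 24.
χ² = (48−36)²/36 + (54−60)²/60 + (18−24)²/24
   = 4.0000 + 0.6000 + 1.5000
The largest term is for O: 4.000.

O, 4.000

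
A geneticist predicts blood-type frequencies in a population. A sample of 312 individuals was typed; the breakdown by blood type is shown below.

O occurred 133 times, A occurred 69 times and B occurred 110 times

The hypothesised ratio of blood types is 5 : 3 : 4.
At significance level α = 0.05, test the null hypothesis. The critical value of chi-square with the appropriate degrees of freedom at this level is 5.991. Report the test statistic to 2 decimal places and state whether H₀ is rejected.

1.45; do not reject

Ratio total = 12. Expected counts: 312×5/12 = 130, 312×3/12 = 78, 312×4/12 = 104.
χ² = (133−130)²/130 + (69−78)²/78 + (110−104)²/104
   = 0.069 + 1.038 + 0.346
Sum = 1.45
df = 2. Since 1.45 < 5.991, we do not reject H₀.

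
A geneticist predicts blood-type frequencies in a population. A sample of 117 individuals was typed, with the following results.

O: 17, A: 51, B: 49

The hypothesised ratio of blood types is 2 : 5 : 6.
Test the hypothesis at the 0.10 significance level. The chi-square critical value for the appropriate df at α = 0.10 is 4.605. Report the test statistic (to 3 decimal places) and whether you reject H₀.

1.319; do not reject

Ratio total = 13. Expected counts: 117×2/13 = 18, 117×5/13 = 45, 117×6/13 = 54.
cat         O        E   (O−E)²/E
O          17       18     0.0556
A          51       45     0.8000
B          49       54     0.4630
Sum = 1.319
df = 2. Since 1.319 < 4.605, we do not reject H₀.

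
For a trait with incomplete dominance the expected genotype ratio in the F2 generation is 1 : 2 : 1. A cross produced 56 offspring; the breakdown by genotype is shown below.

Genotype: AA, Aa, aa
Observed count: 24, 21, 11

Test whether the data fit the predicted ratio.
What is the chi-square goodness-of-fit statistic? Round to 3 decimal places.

Ratio total = 4. Expected counts: 56×1/4 = 14, 56×2/4 = 28, 56×1/4 = 14.
cat         O        E   (O−E)²/E
AA         24       14     7.1429
Aa         21       28     1.7500
aa         11       14     0.6429
Sum = 9.536

9.536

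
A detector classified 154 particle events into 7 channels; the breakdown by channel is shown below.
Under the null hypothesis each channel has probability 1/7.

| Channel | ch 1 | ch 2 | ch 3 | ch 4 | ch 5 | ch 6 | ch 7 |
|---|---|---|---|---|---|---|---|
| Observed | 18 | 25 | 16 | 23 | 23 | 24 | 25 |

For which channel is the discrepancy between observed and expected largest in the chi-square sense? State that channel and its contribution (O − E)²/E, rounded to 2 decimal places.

Under H₀ each category has probability 1/7, so each expected count is 154/7 = 22.
χ² = (18−22)²/22 + (25−22)²/22 + (16−22)²/22 + (23−22)²/22 + (23−22)²/22 + (24−22)²/22 + (25−22)²/22
   = 0.727 + 0.409 + 1.636 + 0.045 + 0.045 + 0.182 + 0.409
The largest term is for ch 3: 1.64.

ch 3, 1.64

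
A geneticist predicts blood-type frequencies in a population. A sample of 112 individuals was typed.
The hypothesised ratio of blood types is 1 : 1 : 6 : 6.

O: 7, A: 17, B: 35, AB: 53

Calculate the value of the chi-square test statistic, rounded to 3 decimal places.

14.292

Ratio total = 14. Expected counts: 112×1/14 = 8, 112×1/14 = 8, 112×6/14 = 48, 112×6/14 = 48.
O: (7 − 8)²/8 = 1/8 = 0.1250
A: (17 − 8)²/8 = 81/8 = 10.1250
B: (35 − 48)²/48 = 169/48 = 3.5208
AB: (53 − 48)²/48 = 25/48 = 0.5208
Sum = 14.292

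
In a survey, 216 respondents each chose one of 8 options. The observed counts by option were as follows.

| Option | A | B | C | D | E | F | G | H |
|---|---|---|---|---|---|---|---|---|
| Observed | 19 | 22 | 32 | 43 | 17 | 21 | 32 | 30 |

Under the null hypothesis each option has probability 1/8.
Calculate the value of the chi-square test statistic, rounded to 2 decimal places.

20.00

Under H₀ each category has probability 1/8, so each expected count is 216/8 = 27.
χ² = (19−27)²/27 + (22−27)²/27 + (32−27)²/27 + (43−27)²/27 + (17−27)²/27 + (21−27)²/27 + (32−27)²/27 + (30−27)²/27
   = 2.370 + 0.926 + 0.926 + 9.481 + 3.704 + 1.333 + 0.926 + 0.333
Sum = 20.00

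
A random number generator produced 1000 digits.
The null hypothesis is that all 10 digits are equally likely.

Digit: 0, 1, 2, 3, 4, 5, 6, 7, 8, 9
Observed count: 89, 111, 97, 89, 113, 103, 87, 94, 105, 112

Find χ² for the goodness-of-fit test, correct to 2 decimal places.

Expected count for each of the 10 categories: 1000/10 = 100.
cat         O        E   (O−E)²/E
0          89      100      1.210
1         111      100      1.210
2          97      100      0.090
3          89      100      1.210
4         113      100      1.690
5         103      100      0.090
6          87      100      1.690
7          94      100      0.360
8         105      100      0.250
9         112      100      1.440
Sum = 9.24

9.24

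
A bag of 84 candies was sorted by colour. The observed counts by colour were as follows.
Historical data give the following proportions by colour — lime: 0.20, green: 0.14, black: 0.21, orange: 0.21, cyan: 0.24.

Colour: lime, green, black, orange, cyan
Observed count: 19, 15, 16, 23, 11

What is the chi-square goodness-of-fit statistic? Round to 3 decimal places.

Expected counts E_i = n·p_i: 84×0.20 = 16.8, 84×0.14 = 11.76, 84×0.21 = 17.64, 84×0.21 = 17.64, 84×0.24 = 20.16.
χ² = (19−16.8)²/16.8 + (15−11.76)²/11.76 + (16−17.64)²/17.64 + (23−17.64)²/17.64 + (11−20.16)²/20.16
   = 0.2881 + 0.8927 + 0.1525 + 1.6287 + 4.1620
Sum = 7.124

7.124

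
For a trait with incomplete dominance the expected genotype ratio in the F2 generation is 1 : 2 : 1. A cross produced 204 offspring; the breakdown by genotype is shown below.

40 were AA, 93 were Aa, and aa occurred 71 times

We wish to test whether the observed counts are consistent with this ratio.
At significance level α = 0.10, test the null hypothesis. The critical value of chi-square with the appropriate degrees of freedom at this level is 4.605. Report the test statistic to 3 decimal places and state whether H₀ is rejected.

11.010; reject

Ratio total = 4. Expected counts: 204×1/4 = 51, 204×2/4 = 102, 204×1/4 = 51.
cat         O        E   (O−E)²/E
AA         40       51     2.3725
Aa         93      102     0.7941
aa         71       51     7.8431
Sum = 11.010
df = 2. Since 11.010 > 4.605, we reject H₀.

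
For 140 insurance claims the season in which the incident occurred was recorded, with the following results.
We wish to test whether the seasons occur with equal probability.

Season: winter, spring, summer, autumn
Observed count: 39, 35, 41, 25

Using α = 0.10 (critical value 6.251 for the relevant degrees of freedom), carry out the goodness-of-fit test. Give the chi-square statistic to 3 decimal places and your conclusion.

Expected count for each of the 4 categories: 140/4 = 35.
χ² = (39−35)²/35 + (35−35)²/35 + (41−35)²/35 + (25−35)²/35
   = 0.4571 + 0.0000 + 1.0286 + 2.8571
Sum = 4.343
df = 3. Since 4.343 < 6.251, we do not reject H₀.

4.343; do not reject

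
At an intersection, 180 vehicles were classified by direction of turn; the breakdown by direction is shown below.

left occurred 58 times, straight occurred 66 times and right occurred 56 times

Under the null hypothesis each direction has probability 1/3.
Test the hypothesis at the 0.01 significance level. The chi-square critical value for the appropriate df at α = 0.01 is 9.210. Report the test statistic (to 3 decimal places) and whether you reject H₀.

0.933; do not reject

Under H₀ each category has probability 1/3, so each expected count is 180/3 = 60.
left: (58 − 60)²/60 = 4/60 = 0.0667
straight: (66 − 60)²/60 = 36/60 = 0.6000
right: (56 − 60)²/60 = 16/60 = 0.2667
Sum = 0.933
df = 2. Since 0.933 < 9.210, we do not reject H₀.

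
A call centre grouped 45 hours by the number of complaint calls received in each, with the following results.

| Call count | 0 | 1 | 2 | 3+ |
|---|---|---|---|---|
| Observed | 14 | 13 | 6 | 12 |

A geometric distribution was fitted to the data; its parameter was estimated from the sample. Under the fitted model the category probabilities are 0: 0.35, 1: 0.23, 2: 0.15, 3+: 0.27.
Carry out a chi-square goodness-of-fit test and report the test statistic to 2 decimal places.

Expected counts E_i = n·p_i: 45×0.35 = 15.75, 45×0.23 = 10.35, 45×0.15 = 6.75, 45×0.27 = 12.15.
0: (14 − 15.75)²/15.75 = 3.0625/15.75 = 0.194
1: (13 − 10.35)²/10.35 = 7.0225/10.35 = 0.679
2: (6 − 6.75)²/6.75 = 0.5625/6.75 = 0.083
3+: (12 − 12.15)²/12.15 = 0.0225/12.15 = 0.002
Sum = 0.96

0.96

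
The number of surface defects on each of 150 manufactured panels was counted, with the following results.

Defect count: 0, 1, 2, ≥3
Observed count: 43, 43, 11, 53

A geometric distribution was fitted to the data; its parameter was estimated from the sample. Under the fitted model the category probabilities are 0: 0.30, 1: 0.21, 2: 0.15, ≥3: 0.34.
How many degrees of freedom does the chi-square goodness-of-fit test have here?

There are k = 4 categories and 1 parameter estimated from the data, so df = 4 − 1 − 1 = 2.

2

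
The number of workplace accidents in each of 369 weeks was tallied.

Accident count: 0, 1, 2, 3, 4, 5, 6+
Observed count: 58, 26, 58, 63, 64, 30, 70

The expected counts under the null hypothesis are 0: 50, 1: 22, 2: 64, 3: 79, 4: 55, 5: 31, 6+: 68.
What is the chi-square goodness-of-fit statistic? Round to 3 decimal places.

cat         O        E   (O−E)²/E
0          58       50     1.2800
1          26       22     0.7273
2          58       64     0.5625
3          63       79     3.2405
4          64       55     1.4727
5          30       31     0.0323
6+         70       68     0.0588
Sum = 7.374

7.374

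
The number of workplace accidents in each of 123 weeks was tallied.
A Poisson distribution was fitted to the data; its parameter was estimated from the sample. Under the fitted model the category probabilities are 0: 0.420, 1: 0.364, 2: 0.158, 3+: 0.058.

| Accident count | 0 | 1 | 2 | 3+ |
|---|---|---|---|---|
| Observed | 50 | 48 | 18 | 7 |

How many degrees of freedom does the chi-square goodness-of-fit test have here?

There are k = 4 categories and 1 parameter estimated from the data, so df = 4 − 1 − 1 = 2.

2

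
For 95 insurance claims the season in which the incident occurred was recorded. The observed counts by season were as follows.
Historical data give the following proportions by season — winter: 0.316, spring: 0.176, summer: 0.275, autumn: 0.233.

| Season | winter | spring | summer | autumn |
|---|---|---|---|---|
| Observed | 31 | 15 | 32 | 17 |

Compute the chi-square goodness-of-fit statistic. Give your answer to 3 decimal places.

Expected counts E_i = n·p_i: 95×0.316 = 30.02, 95×0.176 = 16.72, 95×0.275 = 26.125, 95×0.233 = 22.135.
χ² = (31−30.02)²/30.02 + (15−16.72)²/16.72 + (32−26.125)²/26.125 + (17−22.135)²/22.135
   = 0.0320 + 0.1769 + 1.3212 + 1.1912
Sum = 2.721

2.721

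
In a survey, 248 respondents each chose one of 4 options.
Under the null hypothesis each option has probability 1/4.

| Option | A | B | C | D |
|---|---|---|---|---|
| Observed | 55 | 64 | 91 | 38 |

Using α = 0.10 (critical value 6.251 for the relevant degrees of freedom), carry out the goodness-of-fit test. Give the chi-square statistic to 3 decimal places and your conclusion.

23.710; reject

Under H₀ each category has probability 1/4, so each expected count is 248/4 = 62.
cat         O        E   (O−E)²/E
A          55       62     0.7903
B          64       62     0.0645
C          91       62    13.5645
D          38       62     9.2903
Sum = 23.710
df = 3. Since 23.710 > 6.251, we reject H₀.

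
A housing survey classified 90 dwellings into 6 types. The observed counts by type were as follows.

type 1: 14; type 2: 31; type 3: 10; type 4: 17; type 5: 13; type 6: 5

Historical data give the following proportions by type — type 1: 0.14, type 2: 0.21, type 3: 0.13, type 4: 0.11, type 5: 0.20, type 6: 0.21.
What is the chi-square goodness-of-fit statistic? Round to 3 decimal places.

Expected counts E_i = n·p_i: 90×0.14 = 12.6, 90×0.21 = 18.9, 90×0.13 = 11.7, 90×0.11 = 9.9, 90×0.20 = 18, 90×0.21 = 18.9.
type 1: (14 − 12.6)²/12.6 = 1.96/12.6 = 0.1556
type 2: (31 − 18.9)²/18.9 = 146.41/18.9 = 7.7466
type 3: (10 − 11.7)²/11.7 = 2.89/11.7 = 0.2470
type 4: (17 − 9.9)²/9.9 = 50.41/9.9 = 5.0919
type 5: (13 − 18)²/18 = 25/18 = 1.3889
type 6: (5 − 18.9)²/18.9 = 193.21/18.9 = 10.2228
Sum = 24.853

24.853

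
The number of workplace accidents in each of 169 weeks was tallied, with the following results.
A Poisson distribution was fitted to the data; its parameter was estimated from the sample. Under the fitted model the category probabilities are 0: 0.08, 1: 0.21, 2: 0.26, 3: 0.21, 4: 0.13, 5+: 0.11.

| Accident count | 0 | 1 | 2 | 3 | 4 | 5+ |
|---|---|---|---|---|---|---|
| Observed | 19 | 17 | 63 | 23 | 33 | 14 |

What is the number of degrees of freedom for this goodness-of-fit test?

4

There are k = 6 categories and 1 parameter estimated from the data, so df = 6 − 1 − 1 = 4.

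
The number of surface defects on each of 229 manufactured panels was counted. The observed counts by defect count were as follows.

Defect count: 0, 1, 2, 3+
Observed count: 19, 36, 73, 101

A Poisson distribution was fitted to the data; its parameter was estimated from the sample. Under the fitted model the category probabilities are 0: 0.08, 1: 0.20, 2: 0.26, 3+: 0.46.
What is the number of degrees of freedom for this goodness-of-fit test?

2

There are k = 4 categories and 1 parameter estimated from the data, so df = 4 − 1 − 1 = 2.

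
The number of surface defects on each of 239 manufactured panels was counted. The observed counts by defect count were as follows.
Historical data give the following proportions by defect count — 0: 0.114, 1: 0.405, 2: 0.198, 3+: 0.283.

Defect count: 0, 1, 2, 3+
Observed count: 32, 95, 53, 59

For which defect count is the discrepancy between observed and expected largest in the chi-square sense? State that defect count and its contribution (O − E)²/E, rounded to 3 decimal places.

Expected counts E_i = n·p_i: 239×0.114 = 27.246, 239×0.405 = 96.795, 239×0.198 = 47.322, 239×0.283 = 67.637.
0: (32 − 27.246)²/27.246 = 22.600516/27.246 = 0.8295
1: (95 − 96.795)²/96.795 = 3.222025/96.795 = 0.0333
2: (53 − 47.322)²/47.322 = 32.239684/47.322 = 0.6813
3+: (59 − 67.637)²/67.637 = 74.597769/67.637 = 1.1029
The largest term is for 3+: 1.103.

3+, 1.103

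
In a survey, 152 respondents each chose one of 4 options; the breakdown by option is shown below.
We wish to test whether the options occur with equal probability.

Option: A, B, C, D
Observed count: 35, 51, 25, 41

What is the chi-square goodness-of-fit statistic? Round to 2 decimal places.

Expected count for each of the 4 categories: 152/4 = 38.
cat         O        E   (O−E)²/E
A          35       38      0.237
B          51       38      4.447
C          25       38      4.447
D          41       38      0.237
Sum = 9.37

9.37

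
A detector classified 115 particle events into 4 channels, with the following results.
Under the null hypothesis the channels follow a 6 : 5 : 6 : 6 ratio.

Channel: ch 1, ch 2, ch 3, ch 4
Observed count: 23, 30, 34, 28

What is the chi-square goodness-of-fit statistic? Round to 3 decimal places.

Ratio total = 23. Expected counts: 115×6/23 = 30, 115×5/23 = 25, 115×6/23 = 30, 115×6/23 = 30.
χ² = (23−30)²/30 + (30−25)²/25 + (34−30)²/30 + (28−30)²/30
   = 1.6333 + 1.0000 + 0.5333 + 0.1333
Sum = 3.300

3.300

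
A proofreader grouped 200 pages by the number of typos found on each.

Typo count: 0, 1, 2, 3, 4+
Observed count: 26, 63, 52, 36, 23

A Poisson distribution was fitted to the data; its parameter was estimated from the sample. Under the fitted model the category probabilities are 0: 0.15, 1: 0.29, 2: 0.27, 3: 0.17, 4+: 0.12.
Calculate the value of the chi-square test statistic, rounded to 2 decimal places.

1.20

Expected counts E_i = n·p_i: 200×0.15 = 30, 200×0.29 = 58, 200×0.27 = 54, 200×0.17 = 34, 200×0.12 = 24.
cat         O        E   (O−E)²/E
0          26       30      0.533
1          63       58      0.431
2          52       54      0.074
3          36       34      0.118
4+         23       24      0.042
Sum = 1.20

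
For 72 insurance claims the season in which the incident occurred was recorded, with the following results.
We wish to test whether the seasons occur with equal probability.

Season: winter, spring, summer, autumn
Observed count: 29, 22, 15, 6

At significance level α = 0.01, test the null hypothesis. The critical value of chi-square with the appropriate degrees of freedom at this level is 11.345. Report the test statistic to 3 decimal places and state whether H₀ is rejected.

Expected count for each of the 4 categories: 72/4 = 18.
winter: (29 − 18)²/18 = 121/18 = 6.7222
spring: (22 − 18)²/18 = 16/18 = 0.8889
summer: (15 − 18)²/18 = 9/18 = 0.5000
autumn: (6 − 18)²/18 = 144/18 = 8.0000
Sum = 16.111
df = 3. Since 16.111 > 11.345, we reject H₀.

16.111; reject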